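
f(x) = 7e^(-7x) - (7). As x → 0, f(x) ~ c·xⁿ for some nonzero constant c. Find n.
1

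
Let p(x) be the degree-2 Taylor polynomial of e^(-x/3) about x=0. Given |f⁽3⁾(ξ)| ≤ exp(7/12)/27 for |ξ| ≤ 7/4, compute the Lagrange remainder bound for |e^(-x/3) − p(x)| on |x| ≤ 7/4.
343*exp(7/12)/10368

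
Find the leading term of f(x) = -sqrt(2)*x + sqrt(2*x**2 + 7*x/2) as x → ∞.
7*sqrt(2)/8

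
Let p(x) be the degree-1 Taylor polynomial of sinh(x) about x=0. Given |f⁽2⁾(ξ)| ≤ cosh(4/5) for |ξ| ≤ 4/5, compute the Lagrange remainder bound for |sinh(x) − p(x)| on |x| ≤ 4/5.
8*cosh(4/5)/25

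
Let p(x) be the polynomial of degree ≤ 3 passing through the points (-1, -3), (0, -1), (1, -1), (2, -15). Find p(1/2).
0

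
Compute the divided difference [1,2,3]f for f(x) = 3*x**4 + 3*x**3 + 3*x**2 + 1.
96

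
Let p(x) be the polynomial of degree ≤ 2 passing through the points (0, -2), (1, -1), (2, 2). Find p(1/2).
-7/4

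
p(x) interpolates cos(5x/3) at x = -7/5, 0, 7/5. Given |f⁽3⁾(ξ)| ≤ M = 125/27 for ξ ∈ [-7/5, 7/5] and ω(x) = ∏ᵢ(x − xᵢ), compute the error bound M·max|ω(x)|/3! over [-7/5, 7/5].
343*sqrt(3)/729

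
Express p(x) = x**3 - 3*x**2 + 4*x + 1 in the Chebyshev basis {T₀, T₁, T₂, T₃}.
(-1/2)T₀ + (19/4)T₁ + (-3/2)T₂ + (1/4)T₃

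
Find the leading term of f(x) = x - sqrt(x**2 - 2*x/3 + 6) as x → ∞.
1/3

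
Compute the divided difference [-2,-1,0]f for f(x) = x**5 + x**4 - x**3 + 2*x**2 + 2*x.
-3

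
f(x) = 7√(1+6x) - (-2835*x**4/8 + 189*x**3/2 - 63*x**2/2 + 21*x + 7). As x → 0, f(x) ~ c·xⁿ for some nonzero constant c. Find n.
5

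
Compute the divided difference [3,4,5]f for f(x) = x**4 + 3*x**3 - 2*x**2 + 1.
131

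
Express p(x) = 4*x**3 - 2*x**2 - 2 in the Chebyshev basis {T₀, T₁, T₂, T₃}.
(-3)T₀ + (3)T₁ - T₂ + T₃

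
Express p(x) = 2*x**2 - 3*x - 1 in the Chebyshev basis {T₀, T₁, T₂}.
(-3)T₁ + T₂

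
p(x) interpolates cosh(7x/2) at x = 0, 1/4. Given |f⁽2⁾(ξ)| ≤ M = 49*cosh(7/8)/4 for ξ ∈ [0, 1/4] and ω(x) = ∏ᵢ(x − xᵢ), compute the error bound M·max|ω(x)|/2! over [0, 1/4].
49*cosh(7/8)/512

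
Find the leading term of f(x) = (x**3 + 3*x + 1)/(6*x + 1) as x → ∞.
x**2/6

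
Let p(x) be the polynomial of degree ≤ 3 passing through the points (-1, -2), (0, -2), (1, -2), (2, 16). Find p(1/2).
-25/8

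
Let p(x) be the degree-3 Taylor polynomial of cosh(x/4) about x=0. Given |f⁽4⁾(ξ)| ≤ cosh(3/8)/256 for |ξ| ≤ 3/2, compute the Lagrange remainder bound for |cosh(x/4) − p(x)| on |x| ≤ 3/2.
27*cosh(3/8)/32768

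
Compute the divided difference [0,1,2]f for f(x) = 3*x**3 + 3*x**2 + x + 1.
12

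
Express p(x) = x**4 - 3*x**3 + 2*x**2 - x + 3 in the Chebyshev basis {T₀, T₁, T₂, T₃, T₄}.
(35/8)T₀ + (-13/4)T₁ + (3/2)T₂ + (-3/4)T₃ + (1/8)T₄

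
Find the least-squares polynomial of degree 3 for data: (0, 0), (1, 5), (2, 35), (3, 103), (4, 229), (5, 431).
-3/14 + (37/84)x + (18/7)x² + (35/12)x³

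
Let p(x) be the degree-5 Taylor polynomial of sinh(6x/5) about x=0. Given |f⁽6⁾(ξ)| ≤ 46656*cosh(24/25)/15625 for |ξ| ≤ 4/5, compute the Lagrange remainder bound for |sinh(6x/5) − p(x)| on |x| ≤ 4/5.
1327104*cosh(24/25)/1220703125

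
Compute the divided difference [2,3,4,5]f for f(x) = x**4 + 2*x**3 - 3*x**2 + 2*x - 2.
16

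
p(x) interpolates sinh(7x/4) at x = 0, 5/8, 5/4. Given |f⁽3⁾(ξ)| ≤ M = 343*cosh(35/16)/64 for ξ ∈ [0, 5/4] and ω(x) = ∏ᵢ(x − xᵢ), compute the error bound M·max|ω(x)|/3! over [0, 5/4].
42875*sqrt(3)*cosh(35/16)/884736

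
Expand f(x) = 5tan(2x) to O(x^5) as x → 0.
10*x + 40*x**3/3 + O(x**5)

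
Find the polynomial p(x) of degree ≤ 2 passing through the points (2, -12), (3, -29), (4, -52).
-3*x**2 - 2*x + 4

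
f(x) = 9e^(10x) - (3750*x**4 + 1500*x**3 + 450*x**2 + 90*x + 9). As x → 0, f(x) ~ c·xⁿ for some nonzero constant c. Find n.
5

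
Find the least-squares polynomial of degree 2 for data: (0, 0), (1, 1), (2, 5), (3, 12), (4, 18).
-12/35 + (69/70)x + (13/14)x²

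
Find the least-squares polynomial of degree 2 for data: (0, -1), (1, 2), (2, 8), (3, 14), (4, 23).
-38/35 + (18/7)x + (6/7)x²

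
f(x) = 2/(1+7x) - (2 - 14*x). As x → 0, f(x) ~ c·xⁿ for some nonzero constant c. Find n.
2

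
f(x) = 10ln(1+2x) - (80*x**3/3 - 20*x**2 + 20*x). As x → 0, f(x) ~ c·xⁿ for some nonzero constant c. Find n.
4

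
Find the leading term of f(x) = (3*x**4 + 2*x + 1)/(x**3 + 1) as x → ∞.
3*x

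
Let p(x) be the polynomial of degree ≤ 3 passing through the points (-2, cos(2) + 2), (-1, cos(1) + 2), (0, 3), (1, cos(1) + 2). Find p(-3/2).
5*cos(2)/16 + cos(1) + 27/16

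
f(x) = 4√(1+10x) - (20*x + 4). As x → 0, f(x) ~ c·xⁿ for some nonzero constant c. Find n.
2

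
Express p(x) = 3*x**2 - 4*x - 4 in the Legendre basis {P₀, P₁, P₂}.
(-3)P₀ + (-4)P₁ + (2)P₂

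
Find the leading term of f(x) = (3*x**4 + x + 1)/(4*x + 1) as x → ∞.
3*x**3/4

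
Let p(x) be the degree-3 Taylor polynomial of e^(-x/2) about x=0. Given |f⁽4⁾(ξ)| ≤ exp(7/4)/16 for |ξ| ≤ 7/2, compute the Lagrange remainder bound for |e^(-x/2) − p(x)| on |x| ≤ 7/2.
2401*exp(7/4)/6144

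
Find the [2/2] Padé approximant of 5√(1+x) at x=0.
(25*x**2/16 + 25*x/4 + 5)/(x**2/16 + 3*x/4 + 1)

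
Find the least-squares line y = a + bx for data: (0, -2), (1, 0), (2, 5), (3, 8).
a = -5/2, b = 7/2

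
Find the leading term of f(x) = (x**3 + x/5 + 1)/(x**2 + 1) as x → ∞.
x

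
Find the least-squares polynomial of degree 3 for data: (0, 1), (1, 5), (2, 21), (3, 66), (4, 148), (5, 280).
151/126 + (-127/756)x + (323/252)x² + (107/54)x³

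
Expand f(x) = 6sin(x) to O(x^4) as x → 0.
6*x - x**3 + O(x**4)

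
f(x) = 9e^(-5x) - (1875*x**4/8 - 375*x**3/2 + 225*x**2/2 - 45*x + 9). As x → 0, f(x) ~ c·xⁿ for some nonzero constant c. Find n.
5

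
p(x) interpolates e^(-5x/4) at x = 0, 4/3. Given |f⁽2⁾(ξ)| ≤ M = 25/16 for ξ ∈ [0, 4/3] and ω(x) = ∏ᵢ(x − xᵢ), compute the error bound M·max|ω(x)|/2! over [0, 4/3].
25/72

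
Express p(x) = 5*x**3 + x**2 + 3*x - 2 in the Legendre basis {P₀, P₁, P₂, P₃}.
(-5/3)P₀ + (6)P₁ + (2/3)P₂ + (2)P₃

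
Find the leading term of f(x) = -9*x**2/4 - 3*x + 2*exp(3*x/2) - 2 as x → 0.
9*x**3/8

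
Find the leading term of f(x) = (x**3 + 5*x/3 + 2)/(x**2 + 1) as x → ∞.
x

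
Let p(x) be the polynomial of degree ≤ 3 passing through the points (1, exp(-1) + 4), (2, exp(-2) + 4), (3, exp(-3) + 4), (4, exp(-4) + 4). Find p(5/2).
(-exp(3) - 1 + 9*e + 9*exp(2) + 64*exp(4))*exp(-4)/16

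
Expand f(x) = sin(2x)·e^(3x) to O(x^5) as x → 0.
2*x + 6*x**2 + 23*x**3/3 + 5*x**4 + O(x**5)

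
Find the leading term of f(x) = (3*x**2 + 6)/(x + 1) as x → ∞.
3*x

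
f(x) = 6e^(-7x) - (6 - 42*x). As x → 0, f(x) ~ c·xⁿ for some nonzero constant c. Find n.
2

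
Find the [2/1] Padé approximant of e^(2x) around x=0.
(2*x**2/3 + 4*x/3 + 1)/(1 - 2*x/3)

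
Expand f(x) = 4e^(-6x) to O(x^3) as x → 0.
4 - 24*x + 72*x**2 + O(x**3)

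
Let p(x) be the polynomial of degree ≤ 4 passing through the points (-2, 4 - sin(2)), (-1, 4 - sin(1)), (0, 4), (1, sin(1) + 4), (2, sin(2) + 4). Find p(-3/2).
-7*sin(1)/8 - 5*sin(2)/16 + 4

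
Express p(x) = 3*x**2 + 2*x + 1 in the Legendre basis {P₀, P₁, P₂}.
(2)P₀ + (2)P₁ + (2)P₂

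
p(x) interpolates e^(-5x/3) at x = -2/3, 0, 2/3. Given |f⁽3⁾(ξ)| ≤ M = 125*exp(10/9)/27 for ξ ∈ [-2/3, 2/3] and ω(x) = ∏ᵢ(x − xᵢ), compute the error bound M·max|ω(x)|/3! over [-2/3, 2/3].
1000*sqrt(3)*exp(10/9)/19683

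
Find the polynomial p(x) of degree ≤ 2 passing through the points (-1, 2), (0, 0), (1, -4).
-x**2 - 3*x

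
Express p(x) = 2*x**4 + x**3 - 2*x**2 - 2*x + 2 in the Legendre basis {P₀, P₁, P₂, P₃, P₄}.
(26/15)P₀ + (-7/5)P₁ + (-4/21)P₂ + (2/5)P₃ + (16/35)P₄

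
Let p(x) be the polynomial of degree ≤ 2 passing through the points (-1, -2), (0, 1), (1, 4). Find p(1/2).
5/2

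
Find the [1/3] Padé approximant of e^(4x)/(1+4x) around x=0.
(3*x/2 + 1)/(28*x**3/3 - 8*x**2 + 3*x/2 + 1)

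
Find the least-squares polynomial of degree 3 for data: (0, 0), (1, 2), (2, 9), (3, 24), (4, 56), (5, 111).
-1/7 + (19/6)x + (-45/28)x² + (13/12)x³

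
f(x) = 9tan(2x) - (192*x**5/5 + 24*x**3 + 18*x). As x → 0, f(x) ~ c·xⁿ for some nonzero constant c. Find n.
7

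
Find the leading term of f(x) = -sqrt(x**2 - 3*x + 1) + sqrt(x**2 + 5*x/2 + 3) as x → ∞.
11/4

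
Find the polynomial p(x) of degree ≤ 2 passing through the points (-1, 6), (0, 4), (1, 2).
4 - 2*x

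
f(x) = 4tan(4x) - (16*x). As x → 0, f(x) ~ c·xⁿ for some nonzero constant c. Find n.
3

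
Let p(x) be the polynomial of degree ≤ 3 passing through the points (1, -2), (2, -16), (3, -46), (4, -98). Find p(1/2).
7/8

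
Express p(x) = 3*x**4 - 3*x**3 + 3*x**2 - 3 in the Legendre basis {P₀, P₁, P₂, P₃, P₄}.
(-7/5)P₀ + (-9/5)P₁ + (26/7)P₂ + (-6/5)P₃ + (24/35)P₄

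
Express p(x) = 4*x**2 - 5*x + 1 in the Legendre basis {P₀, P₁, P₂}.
(7/3)P₀ + (-5)P₁ + (8/3)P₂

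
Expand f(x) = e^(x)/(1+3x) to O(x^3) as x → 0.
1 - 2*x + 13*x**2/2 + O(x**3)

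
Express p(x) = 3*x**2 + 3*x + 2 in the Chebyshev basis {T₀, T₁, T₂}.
(7/2)T₀ + (3)T₁ + (3/2)T₂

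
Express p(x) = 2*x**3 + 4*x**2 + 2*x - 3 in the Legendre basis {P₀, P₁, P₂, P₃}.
(-5/3)P₀ + (16/5)P₁ + (8/3)P₂ + (4/5)P₃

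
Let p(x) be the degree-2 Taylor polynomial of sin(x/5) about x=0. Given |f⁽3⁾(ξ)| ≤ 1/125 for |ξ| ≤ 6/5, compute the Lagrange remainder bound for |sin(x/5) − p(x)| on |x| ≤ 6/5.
36/15625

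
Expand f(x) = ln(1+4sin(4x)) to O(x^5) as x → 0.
16*x - 128*x**2 + 3968*x**3/3 - 47104*x**4/3 + O(x**5)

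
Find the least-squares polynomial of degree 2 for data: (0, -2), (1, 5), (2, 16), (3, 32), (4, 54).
-9/5 + (39/10)x + (5/2)x²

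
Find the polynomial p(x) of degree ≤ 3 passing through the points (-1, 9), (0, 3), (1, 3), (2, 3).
-x**3 + 3*x**2 - 2*x + 3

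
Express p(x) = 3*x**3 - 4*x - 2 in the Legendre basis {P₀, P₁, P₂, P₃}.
(-2)P₀ + (-11/5)P₁ + (6/5)P₃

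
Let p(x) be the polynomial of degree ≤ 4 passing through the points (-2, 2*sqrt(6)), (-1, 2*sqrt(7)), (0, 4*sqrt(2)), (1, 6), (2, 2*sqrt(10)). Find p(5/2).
-315/16 - 45*sqrt(7)/16 + 35*sqrt(6)/64 + 315*sqrt(10)/64 + 189*sqrt(2)/16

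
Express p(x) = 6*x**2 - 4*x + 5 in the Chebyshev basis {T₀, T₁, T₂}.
(8)T₀ + (-4)T₁ + (3)T₂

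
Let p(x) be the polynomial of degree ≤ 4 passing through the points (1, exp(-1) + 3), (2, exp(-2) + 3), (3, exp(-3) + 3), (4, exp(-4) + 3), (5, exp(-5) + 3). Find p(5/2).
(-5*exp(4) - 20*e + 3 + 90*exp(2) + 60*exp(3) + 384*exp(5))*exp(-5)/128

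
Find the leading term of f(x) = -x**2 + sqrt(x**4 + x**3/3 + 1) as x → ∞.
x/6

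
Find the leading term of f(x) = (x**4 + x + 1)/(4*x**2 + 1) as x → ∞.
x**2/4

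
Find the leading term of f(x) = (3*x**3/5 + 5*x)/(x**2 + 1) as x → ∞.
3*x/5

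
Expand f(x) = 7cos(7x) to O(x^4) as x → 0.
7 - 343*x**2/2 + O(x**4)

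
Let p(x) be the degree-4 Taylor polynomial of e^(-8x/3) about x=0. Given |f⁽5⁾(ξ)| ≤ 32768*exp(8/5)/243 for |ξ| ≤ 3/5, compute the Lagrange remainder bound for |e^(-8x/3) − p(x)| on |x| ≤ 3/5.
4096*exp(8/5)/46875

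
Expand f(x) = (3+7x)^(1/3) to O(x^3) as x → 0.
3**(1/3) + 7*3**(1/3)*x/9 - 49*3**(1/3)*x**2/81 + O(x**3)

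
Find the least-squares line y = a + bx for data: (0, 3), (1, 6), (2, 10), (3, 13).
a = 29/10, b = 17/5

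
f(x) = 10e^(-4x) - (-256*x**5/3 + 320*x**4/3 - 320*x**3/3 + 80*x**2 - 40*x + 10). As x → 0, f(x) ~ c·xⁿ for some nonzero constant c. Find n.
6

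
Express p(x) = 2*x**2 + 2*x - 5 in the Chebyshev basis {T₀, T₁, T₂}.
(-4)T₀ + (2)T₁ + T₂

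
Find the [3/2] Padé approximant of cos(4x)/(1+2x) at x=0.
(32*x**3/3 - 16*x**2/3 - 2*x + 1)/(1 - 4*x**2/3)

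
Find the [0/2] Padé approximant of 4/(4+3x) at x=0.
1/(3*x/4 + 1)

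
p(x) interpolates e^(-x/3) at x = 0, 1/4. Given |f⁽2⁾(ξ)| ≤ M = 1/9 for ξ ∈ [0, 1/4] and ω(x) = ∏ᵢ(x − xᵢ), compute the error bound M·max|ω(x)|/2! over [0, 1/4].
1/1152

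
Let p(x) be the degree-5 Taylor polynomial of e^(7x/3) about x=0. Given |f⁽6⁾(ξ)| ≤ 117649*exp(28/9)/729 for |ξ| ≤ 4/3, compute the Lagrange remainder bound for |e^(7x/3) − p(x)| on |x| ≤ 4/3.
30118144*exp(28/9)/23914845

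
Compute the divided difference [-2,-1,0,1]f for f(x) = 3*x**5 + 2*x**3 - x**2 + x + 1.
17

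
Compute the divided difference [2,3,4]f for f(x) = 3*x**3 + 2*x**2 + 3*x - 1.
29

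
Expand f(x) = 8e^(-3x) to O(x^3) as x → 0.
8 - 24*x + 36*x**2 + O(x**3)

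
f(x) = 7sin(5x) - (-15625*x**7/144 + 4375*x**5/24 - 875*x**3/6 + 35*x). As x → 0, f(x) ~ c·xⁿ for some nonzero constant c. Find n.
9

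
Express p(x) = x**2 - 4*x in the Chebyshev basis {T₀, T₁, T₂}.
(1/2)T₀ + (-4)T₁ + (1/2)T₂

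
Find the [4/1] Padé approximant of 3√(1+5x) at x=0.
(1125*x**4/128 - 75*x**3/8 + 135*x**2/8 + 18*x + 3)/(7*x/2 + 1)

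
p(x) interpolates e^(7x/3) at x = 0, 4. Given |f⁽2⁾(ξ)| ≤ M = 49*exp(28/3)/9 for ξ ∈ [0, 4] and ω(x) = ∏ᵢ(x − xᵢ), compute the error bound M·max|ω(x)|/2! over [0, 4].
98*exp(28/3)/9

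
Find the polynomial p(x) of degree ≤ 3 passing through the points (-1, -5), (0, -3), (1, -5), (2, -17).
-x**3 - 2*x**2 + x - 3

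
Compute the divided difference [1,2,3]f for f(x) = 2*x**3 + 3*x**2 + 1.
15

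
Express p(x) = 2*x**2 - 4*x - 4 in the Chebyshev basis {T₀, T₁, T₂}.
(-3)T₀ + (-4)T₁ + T₂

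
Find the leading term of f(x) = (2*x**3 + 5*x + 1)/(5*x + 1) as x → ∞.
2*x**2/5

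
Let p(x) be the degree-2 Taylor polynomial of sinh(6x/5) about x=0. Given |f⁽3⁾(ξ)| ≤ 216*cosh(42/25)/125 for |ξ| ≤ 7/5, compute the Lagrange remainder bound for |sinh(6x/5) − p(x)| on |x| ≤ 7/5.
12348*cosh(42/25)/15625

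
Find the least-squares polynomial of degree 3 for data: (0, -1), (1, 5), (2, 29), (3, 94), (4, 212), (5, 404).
-107/126 + (101/108)x + (347/252)x² + (79/27)x³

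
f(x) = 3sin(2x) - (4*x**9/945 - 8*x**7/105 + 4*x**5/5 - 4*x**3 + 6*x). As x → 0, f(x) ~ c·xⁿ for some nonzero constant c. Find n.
11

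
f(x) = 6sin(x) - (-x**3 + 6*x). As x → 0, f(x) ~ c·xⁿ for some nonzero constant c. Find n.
5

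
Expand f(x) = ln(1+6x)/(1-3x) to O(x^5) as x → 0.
6*x + 72*x**3 - 108*x**4 + O(x**5)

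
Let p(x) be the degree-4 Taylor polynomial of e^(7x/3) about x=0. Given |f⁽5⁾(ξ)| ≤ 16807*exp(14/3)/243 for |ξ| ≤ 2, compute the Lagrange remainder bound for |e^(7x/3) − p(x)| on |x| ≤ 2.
67228*exp(14/3)/3645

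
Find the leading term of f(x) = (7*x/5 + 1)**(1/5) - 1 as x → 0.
7*x/25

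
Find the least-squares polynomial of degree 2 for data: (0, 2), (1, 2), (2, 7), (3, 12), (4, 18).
53/35 + (27/35)x + (6/7)x²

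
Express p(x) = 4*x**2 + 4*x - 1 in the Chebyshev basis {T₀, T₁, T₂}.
T₀ + (4)T₁ + (2)T₂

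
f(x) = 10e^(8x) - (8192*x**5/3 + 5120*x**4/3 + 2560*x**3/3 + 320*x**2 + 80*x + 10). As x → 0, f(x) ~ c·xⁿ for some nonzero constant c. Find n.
6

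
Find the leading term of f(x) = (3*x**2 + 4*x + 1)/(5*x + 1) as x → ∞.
3*x/5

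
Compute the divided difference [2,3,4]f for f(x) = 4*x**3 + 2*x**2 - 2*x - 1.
38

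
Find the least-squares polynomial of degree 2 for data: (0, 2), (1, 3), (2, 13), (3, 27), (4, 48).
59/35 + (-34/35)x + (22/7)x²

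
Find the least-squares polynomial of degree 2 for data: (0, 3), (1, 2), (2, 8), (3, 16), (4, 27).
88/35 + (-43/35)x + (13/7)x²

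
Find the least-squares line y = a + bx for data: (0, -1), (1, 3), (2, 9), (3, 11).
a = -4/5, b = 21/5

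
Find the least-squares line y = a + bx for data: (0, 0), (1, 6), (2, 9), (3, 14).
a = 1/2, b = 9/2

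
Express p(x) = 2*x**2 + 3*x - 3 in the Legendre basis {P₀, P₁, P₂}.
(-7/3)P₀ + (3)P₁ + (4/3)P₂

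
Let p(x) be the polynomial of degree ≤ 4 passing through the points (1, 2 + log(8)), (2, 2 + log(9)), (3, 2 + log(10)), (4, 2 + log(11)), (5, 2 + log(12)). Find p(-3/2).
log(309485009821345068724781056000000000000000000000000000000000000000000000000000000000000000000000000000000*11**(11/32)*2**(81/128)*3**(123/128)*5**(13/64)/789157260429759242097992683682682139961107682185177269112730498723873946354418953378950901345590804885499) + 2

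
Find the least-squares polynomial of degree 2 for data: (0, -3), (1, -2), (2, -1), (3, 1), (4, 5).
-14/5 + (-1/10)x + (1/2)x²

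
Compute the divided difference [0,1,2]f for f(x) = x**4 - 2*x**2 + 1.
5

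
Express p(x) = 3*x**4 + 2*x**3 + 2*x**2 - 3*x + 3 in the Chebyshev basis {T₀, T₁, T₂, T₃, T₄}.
(41/8)T₀ + (-3/2)T₁ + (5/2)T₂ + (1/2)T₃ + (3/8)T₄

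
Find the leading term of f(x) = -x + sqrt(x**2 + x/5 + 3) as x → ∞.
1/10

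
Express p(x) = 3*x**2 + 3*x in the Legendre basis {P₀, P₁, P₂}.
P₀ + (3)P₁ + (2)P₂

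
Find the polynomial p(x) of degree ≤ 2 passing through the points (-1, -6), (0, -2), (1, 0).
-x**2 + 3*x - 2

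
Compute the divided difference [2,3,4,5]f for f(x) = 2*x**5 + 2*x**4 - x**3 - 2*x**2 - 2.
277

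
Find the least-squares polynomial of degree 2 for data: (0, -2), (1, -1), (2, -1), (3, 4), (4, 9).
-61/35 + (-71/70)x + (13/14)x²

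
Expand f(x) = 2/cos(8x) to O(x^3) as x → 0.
2 + 64*x**2 + O(x**3)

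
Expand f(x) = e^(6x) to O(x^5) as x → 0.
1 + 6*x + 18*x**2 + 36*x**3 + 54*x**4 + O(x**5)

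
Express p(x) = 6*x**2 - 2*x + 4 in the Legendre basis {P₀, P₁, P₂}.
(6)P₀ + (-2)P₁ + (4)P₂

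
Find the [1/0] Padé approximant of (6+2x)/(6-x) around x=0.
x/2 + 1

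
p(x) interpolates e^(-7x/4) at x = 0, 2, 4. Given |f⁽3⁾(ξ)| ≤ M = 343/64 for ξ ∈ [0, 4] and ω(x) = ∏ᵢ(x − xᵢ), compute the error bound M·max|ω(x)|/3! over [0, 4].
343*sqrt(3)/216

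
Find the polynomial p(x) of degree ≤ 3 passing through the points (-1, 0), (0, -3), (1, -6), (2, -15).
-x**3 - 2*x - 3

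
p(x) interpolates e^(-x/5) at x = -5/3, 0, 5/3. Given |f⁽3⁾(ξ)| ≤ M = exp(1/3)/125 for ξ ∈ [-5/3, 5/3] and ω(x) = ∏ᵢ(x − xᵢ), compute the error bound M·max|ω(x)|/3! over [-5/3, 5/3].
sqrt(3)*exp(1/3)/729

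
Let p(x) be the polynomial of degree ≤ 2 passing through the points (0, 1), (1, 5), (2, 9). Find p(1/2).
3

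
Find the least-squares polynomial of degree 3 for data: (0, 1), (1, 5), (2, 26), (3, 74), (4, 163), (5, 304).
59/63 + (53/189)x + (509/252)x² + (217/108)x³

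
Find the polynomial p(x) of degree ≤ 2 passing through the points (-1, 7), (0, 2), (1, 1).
2*x**2 - 3*x + 2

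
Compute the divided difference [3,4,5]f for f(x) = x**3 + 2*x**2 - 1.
14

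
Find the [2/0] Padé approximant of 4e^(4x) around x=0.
32*x**2 + 16*x + 4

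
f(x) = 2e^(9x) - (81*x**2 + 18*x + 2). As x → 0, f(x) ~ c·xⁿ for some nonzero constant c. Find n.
3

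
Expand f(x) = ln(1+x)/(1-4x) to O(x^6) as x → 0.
x + 7*x**2/2 + 43*x**3/3 + 685*x**4/12 + 3428*x**5/15 + O(x**6)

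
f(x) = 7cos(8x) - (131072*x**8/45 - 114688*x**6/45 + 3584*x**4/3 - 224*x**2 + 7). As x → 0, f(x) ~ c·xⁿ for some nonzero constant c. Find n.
10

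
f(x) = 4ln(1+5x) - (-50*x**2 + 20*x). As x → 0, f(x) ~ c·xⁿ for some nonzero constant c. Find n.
3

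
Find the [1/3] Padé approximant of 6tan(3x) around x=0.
18*x/(1 - 3*x**2)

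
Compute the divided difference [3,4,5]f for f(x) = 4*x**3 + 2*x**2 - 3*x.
50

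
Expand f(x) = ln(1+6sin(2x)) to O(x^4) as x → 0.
12*x - 72*x**2 + 568*x**3 + O(x**4)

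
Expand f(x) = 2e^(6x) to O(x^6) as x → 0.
2 + 12*x + 36*x**2 + 72*x**3 + 108*x**4 + 648*x**5/5 + O(x**6)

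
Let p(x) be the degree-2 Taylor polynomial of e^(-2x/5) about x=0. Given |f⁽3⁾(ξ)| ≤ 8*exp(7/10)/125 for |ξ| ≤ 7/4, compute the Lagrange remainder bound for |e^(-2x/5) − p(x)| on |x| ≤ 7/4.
343*exp(7/10)/6000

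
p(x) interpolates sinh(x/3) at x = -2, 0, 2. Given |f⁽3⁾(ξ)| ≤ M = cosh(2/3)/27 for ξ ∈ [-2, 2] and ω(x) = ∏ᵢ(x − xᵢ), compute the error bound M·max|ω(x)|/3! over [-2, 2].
8*sqrt(3)*cosh(2/3)/729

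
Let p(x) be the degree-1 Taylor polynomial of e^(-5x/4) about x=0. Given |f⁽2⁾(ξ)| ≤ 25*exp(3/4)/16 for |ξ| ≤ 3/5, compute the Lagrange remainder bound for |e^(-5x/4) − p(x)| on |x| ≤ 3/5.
9*exp(3/4)/32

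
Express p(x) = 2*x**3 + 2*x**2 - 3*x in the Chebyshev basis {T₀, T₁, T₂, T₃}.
T₀ + (-3/2)T₁ + T₂ + (1/2)T₃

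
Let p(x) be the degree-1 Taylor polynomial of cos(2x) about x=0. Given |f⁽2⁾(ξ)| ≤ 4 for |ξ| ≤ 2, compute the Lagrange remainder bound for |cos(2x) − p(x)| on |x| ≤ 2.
8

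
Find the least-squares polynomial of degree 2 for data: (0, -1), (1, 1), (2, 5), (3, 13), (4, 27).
-3/5 + (-6/5)x + (2)x²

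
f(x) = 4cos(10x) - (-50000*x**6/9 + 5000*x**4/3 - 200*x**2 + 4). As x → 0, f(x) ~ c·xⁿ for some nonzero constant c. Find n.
8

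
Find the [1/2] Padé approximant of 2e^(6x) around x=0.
(4*x + 2)/(6*x**2 - 4*x + 1)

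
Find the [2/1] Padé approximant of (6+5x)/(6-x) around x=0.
(5*x/6 + 1)/(1 - x/6)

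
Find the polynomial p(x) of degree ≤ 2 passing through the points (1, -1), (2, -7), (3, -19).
-3*x**2 + 3*x - 1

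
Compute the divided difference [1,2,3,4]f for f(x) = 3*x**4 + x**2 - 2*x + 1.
30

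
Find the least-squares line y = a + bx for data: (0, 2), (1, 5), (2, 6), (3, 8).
a = 12/5, b = 19/10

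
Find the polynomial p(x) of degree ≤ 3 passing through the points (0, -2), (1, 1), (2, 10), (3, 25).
3*x**2 - 2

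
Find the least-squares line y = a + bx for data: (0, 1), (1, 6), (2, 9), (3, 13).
a = 7/5, b = 39/10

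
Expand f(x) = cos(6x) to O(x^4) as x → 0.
1 - 18*x**2 + O(x**4)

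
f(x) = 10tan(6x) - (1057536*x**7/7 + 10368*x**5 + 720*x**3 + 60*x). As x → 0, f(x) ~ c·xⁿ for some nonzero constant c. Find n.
9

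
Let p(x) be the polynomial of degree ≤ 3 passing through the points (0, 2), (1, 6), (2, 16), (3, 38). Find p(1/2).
29/8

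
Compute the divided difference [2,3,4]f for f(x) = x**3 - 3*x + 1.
9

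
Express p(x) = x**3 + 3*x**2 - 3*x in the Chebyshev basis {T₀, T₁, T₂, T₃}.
(3/2)T₀ + (-9/4)T₁ + (3/2)T₂ + (1/4)T₃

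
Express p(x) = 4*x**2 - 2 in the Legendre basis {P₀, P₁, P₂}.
(-2/3)P₀ + (8/3)P₂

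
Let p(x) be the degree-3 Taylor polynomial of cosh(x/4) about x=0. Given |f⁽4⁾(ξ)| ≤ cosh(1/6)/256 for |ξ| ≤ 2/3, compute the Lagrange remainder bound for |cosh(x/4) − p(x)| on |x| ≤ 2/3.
cosh(1/6)/31104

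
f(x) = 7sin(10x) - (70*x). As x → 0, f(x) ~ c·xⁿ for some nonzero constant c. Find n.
3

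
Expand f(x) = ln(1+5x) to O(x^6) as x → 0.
5*x - 25*x**2/2 + 125*x**3/3 - 625*x**4/4 + 625*x**5 + O(x**6)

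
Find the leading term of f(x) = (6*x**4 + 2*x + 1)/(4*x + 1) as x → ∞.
3*x**3/2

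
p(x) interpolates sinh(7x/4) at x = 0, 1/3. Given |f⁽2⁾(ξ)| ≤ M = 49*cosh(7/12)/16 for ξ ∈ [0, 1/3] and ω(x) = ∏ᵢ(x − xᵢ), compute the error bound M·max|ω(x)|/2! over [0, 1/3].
49*cosh(7/12)/1152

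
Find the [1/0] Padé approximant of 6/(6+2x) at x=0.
1 - x/3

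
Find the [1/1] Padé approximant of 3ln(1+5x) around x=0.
15*x/(5*x/2 + 1)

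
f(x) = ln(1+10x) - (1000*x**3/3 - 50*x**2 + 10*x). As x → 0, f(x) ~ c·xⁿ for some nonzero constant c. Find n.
4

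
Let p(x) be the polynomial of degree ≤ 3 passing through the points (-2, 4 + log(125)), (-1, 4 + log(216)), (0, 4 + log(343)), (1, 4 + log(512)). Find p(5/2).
4 + log(16388945225936291321230313138304319488*2**(3/8)*3**(5/16)*5**(7/16)*7**(9/16)/207166472332785427482736201687578125)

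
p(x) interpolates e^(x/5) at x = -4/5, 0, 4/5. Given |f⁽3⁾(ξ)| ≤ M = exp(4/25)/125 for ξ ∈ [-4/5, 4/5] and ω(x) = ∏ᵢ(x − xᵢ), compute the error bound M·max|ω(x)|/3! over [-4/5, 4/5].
64*sqrt(3)*exp(4/25)/421875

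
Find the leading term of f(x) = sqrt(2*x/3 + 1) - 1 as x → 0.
x/3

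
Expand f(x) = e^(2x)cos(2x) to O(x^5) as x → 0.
1 + 2*x - 8*x**3/3 - 8*x**4/3 + O(x**5)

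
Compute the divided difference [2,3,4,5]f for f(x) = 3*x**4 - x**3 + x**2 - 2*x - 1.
41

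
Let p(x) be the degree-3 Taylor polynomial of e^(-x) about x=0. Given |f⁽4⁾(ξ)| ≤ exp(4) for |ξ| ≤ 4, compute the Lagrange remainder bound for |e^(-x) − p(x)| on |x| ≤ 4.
32*exp(4)/3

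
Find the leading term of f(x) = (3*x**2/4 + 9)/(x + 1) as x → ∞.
3*x/4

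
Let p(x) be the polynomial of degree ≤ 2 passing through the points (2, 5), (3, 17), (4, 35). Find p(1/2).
-7/4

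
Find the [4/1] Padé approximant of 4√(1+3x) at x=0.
(243*x**4/160 - 27*x**3/10 + 81*x**2/10 + 72*x/5 + 4)/(21*x/10 + 1)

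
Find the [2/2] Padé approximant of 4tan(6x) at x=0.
24*x/(1 - 12*x**2)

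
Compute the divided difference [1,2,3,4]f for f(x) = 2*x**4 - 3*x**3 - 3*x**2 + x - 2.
17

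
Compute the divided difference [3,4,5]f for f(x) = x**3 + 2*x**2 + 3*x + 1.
14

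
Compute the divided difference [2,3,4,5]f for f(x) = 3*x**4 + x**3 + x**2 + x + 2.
43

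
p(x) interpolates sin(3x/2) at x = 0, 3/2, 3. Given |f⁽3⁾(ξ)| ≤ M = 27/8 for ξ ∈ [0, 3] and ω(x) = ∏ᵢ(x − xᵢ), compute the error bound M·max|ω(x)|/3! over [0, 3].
27*sqrt(3)/64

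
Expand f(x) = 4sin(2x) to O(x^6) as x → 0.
8*x - 16*x**3/3 + 16*x**5/15 + O(x**6)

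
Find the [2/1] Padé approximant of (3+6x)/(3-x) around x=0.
(2*x + 1)/(1 - x/3)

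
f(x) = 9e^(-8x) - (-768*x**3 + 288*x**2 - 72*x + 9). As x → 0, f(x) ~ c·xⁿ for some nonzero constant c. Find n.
4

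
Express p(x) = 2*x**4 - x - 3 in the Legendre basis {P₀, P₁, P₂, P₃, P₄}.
(-13/5)P₀ - P₁ + (8/7)P₂ + (16/35)P₄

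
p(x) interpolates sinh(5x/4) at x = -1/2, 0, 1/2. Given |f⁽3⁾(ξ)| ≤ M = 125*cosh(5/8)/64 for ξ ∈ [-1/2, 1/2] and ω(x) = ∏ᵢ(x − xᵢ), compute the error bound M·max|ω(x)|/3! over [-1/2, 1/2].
125*sqrt(3)*cosh(5/8)/13824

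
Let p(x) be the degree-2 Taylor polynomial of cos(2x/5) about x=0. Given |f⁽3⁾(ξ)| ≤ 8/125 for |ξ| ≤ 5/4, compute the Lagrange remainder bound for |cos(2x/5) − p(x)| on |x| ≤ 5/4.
1/48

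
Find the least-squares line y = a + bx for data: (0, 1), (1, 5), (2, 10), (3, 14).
a = 9/10, b = 22/5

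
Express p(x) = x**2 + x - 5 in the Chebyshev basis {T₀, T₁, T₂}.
(-9/2)T₀ + T₁ + (1/2)T₂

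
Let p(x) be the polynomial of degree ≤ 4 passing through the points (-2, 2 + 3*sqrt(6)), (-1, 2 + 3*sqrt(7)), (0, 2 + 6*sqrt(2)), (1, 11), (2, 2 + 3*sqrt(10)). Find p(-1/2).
-15*sqrt(6)/128 + 9*sqrt(10)/128 + 19/32 + 45*sqrt(7)/32 + 135*sqrt(2)/32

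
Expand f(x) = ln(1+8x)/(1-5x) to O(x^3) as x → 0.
8*x + 8*x**2 + O(x**3)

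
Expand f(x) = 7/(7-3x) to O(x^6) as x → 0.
1 + 3*x/7 + 9*x**2/49 + 27*x**3/343 + 81*x**4/2401 + 243*x**5/16807 + O(x**6)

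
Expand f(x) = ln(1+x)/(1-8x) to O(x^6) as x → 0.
x + 15*x**2/2 + 181*x**3/3 + 5789*x**4/12 + 57893*x**5/15 + O(x**6)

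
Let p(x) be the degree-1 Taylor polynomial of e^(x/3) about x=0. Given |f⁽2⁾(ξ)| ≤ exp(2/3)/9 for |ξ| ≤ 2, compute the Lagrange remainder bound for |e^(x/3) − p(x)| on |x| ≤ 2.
2*exp(2/3)/9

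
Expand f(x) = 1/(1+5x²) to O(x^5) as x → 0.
1 - 5*x**2 + 25*x**4 + O(x**5)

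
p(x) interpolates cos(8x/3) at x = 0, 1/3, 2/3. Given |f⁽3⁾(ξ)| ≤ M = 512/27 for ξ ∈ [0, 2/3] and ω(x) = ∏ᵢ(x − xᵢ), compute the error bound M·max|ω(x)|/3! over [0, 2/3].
512*sqrt(3)/19683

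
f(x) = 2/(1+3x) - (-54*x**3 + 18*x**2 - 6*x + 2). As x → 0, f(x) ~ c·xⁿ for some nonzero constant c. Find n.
4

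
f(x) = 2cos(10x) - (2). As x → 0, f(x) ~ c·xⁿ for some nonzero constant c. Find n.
2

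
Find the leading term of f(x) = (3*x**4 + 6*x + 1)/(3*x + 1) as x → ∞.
x**3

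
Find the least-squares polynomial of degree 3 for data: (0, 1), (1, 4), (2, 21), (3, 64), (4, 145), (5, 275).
65/63 + (-125/378)x + (317/252)x² + (211/108)x³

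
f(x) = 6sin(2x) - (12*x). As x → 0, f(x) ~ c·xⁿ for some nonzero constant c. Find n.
3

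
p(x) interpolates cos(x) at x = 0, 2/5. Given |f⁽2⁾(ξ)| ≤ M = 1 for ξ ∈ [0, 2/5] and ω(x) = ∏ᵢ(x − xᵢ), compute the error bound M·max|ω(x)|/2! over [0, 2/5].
1/50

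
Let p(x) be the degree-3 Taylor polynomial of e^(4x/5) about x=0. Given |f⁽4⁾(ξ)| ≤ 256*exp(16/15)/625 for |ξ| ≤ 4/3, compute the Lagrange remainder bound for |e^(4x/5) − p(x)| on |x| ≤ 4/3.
8192*exp(16/15)/151875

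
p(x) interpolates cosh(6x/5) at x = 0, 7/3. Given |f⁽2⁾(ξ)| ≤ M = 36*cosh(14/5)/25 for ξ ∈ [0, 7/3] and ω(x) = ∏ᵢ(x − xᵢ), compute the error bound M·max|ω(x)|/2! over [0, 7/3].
49*cosh(14/5)/50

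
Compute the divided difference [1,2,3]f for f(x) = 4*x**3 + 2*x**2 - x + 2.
26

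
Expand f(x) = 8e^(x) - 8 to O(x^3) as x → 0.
8*x + 4*x**2 + O(x**3)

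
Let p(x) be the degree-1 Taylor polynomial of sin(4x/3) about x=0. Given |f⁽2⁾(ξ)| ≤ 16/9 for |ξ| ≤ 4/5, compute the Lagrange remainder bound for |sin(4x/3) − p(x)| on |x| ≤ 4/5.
128/225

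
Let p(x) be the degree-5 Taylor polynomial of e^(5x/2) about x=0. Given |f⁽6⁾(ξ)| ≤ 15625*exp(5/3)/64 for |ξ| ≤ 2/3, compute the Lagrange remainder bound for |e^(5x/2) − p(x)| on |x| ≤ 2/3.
3125*exp(5/3)/104976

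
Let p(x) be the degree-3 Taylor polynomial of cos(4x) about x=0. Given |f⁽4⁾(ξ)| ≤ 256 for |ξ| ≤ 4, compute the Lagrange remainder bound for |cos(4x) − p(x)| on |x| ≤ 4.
8192/3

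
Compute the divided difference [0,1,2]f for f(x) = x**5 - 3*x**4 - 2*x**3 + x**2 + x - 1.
-11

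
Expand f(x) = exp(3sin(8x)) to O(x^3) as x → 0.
1 + 24*x + 288*x**2 + O(x**3)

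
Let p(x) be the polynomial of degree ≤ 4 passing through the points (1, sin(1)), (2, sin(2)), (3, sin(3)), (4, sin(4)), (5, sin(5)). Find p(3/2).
7*sin(4)/32 - 35*sin(3)/64 - 5*sin(5)/128 + 35*sin(1)/128 + 35*sin(2)/32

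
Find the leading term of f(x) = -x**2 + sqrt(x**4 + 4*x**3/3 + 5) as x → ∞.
2*x/3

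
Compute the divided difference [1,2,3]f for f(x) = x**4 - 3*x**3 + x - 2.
7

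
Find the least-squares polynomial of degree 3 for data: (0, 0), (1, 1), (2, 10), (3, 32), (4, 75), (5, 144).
-1/42 + (-125/252)x + (7/12)x² + (19/18)x³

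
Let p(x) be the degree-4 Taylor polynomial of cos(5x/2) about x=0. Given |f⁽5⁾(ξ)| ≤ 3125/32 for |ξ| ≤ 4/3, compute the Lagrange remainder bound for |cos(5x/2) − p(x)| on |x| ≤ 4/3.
2500/729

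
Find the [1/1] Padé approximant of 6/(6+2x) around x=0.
1/(x/3 + 1)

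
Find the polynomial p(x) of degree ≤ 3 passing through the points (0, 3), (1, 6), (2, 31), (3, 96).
3*x**3 + 2*x**2 - 2*x + 3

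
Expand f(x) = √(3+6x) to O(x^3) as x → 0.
sqrt(3) + sqrt(3)*x - sqrt(3)*x**2/2 + O(x**3)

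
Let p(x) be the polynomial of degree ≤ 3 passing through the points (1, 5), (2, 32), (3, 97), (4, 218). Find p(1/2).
1/8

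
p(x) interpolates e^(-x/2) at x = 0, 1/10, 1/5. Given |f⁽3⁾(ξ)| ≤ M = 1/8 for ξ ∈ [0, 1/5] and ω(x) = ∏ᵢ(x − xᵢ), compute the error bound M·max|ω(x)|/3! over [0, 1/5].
sqrt(3)/216000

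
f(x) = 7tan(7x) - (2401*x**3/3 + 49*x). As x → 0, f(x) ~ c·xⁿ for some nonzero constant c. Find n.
5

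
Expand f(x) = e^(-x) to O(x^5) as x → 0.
1 - x + x**2/2 - x**3/6 + x**4/24 + O(x**5)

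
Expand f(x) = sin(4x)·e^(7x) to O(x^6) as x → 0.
4*x + 28*x**2 + 262*x**3/3 + 154*x**4 + 4421*x**5/30 + O(x**6)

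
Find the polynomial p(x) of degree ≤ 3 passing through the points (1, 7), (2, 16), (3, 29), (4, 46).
2*x**2 + 3*x + 2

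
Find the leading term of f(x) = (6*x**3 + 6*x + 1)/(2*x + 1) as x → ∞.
3*x**2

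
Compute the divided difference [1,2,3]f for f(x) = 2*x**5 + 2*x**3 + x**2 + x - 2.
193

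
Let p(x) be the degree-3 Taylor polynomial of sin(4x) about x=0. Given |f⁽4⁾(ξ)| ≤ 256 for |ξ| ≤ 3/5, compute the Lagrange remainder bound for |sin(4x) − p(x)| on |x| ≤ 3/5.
864/625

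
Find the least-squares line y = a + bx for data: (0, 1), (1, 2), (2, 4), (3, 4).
a = 11/10, b = 11/10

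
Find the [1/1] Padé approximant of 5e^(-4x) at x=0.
(5 - 10*x)/(2*x + 1)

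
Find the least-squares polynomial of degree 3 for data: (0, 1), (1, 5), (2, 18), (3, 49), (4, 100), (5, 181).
43/42 + (221/252)x + (79/42)x² + (37/36)x³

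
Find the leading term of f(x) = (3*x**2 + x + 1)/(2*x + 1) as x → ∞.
3*x/2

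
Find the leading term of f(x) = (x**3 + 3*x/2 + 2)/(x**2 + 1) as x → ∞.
x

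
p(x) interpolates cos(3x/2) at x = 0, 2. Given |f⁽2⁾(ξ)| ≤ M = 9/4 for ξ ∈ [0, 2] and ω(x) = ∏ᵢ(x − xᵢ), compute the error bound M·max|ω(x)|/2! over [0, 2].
9/8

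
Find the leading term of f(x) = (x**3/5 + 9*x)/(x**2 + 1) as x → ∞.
x/5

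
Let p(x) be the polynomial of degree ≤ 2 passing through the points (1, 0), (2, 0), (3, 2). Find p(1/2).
3/4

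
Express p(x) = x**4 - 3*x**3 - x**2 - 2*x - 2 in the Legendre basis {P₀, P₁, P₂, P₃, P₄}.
(-32/15)P₀ + (-19/5)P₁ + (-2/21)P₂ + (-6/5)P₃ + (8/35)P₄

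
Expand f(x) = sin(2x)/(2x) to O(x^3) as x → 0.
1 - 2*x**2/3 + O(x**3)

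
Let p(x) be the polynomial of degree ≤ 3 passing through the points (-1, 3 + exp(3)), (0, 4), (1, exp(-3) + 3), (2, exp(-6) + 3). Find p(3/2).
(5 + 15*exp(3) + (exp(3) + 43)*exp(6))*exp(-6)/16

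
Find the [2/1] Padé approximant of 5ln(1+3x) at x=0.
15*x*(x + 2)/(2*(2*x + 1))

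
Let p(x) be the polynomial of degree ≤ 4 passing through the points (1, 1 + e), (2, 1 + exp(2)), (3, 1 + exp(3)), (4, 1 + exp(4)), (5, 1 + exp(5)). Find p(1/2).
-45*exp(4)/32 - 105*exp(2)/32 + 1 + 315*e/128 + 35*exp(5)/128 + 189*exp(3)/64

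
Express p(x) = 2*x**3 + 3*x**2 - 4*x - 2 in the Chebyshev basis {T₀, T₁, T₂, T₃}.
(-1/2)T₀ + (-5/2)T₁ + (3/2)T₂ + (1/2)T₃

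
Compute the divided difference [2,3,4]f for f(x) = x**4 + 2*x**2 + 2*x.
57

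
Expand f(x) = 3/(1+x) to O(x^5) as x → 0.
3 - 3*x + 3*x**2 - 3*x**3 + 3*x**4 + O(x**5)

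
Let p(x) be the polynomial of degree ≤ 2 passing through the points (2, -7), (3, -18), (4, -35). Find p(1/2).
-7/4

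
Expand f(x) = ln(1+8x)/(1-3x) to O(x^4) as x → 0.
8*x - 8*x**2 + 440*x**3/3 + O(x**4)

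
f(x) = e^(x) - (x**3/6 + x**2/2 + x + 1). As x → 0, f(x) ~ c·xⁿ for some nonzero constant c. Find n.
4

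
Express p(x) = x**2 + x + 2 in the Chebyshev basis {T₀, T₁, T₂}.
(5/2)T₀ + T₁ + (1/2)T₂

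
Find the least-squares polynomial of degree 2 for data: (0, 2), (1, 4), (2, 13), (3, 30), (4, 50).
59/35 + (-13/35)x + (22/7)x²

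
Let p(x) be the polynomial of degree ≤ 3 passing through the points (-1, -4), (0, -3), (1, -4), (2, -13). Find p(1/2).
-23/8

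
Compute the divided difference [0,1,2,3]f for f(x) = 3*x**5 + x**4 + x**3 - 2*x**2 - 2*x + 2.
82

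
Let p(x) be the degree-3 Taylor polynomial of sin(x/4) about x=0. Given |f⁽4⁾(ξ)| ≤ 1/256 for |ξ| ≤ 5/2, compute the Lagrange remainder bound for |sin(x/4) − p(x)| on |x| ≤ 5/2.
625/98304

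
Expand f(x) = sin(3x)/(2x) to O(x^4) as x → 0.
3/2 - 9*x**2/4 + O(x**4)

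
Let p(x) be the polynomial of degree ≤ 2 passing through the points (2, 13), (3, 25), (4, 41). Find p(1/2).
5/2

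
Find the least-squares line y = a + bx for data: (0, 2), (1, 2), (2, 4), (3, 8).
a = 1, b = 2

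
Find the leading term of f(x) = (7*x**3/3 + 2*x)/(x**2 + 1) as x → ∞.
7*x/3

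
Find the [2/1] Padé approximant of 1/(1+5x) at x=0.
1/(5*x + 1)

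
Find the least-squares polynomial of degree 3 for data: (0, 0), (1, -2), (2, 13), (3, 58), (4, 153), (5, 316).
-3/14 + (-215/84)x + (-10/7)x² + (35/12)x³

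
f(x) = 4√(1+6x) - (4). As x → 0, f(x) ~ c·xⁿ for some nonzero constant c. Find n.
1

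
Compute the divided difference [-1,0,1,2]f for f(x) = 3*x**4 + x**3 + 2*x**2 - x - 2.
7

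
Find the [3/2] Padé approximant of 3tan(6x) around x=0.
(-216*x**3/5 + 18*x)/(1 - 72*x**2/5)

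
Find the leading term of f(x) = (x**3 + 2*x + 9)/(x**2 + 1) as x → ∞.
x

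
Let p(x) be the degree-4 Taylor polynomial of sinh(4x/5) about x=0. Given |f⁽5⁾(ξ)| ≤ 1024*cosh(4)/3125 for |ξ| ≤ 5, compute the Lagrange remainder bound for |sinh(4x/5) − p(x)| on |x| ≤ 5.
128*cosh(4)/15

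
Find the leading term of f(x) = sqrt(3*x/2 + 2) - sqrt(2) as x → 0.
3*sqrt(2)*x/8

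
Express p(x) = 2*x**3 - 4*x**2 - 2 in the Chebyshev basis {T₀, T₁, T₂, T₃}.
(-4)T₀ + (3/2)T₁ + (-2)T₂ + (1/2)T₃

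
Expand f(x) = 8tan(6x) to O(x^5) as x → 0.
48*x + 576*x**3 + O(x**5)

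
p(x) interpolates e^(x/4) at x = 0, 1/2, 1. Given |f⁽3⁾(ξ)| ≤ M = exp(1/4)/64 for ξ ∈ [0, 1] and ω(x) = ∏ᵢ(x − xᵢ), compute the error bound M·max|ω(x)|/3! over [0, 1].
sqrt(3)*exp(1/4)/13824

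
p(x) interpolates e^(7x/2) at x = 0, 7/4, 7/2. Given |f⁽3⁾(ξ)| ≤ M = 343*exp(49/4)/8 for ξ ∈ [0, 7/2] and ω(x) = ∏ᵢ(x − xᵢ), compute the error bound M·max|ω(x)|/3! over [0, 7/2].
117649*sqrt(3)*exp(49/4)/13824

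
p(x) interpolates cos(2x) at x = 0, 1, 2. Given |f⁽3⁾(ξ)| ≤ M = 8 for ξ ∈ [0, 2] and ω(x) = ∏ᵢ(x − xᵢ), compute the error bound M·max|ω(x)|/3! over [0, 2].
8*sqrt(3)/27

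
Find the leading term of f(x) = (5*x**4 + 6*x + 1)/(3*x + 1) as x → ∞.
5*x**3/3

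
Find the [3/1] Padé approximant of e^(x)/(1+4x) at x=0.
(1271*x**3/7176 + 595*x**2/1196 + 1197*x/1196 + 1)/(4785*x/1196 + 1)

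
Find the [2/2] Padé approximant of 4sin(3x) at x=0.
12*x/(3*x**2/2 + 1)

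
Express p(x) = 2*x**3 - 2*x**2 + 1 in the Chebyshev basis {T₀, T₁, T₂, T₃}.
(3/2)T₁ - T₂ + (1/2)T₃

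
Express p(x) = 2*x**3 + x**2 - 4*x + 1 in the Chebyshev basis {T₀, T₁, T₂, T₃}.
(3/2)T₀ + (-5/2)T₁ + (1/2)T₂ + (1/2)T₃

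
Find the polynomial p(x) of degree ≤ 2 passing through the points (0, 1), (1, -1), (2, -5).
-x**2 - x + 1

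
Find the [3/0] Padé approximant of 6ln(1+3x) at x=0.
9*x*(6*x**2 - 3*x + 2)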